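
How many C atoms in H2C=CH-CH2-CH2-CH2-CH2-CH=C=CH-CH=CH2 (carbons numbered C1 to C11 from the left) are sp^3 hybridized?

4

C1: sp2
C2: sp2
C3: sp3 ✓
C4: sp3 ✓
C5: sp3 ✓
C6: sp3 ✓
C7: sp2
C8: sp
C9: sp2
C10: sp2
C11: sp2
C3, C4, C5, C6 → 4 sp3 carbons.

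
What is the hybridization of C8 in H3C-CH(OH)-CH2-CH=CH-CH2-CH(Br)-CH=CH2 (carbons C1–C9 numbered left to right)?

C8 — 3 σ bonds, plus one π bond. Steric number 3, so sp2.

sp²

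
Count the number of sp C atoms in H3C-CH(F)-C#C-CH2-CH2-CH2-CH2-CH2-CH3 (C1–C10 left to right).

C1: sp3
C2: sp3
C3: sp ✓
C4: sp ✓
C5: sp3
C6: sp3
C7: sp3
C8: sp3
C9: sp3
C10: sp3
C3, C4 → 2 sp carbons.

2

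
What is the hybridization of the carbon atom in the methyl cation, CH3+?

sp^2

Three σ bonds to H, empty p orbital → sp2, trigonal planar.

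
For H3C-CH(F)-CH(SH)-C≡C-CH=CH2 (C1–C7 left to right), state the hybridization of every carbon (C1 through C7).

C1 sp3, C2 sp3, C3 sp3, C4 sp, C5 sp, C6 sp2, C7 sp2

C1: 4 σ bonds; 4 regions of electron density → sp3.
C2: 4 σ bonds; 4 regions of electron density → sp3.
C3: 4 σ bonds; 4 regions of electron density → sp3.
C4 (2 σ bonds, plus two π bonds) has steric number 2: sp.
C5 is sp: 2 σ bonds, plus two π bonds, 2 electron-density regions.
C6 — 3 σ bonds, plus one π bond. Steric number 3, so sp2.
C7 (3 σ bonds, plus one π bond) has steric number 3: sp2.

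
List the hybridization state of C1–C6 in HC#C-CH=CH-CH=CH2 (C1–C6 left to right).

C1: 2 σ bonds, plus two π bonds — 2 electron domains, sp.
C2 carries 2 σ bonds, plus two π bonds, giving a steric number of 2, so it is sp.
C3: 3 σ bonds, plus one π bond — 3 electron domains, sp2.
C4: 3 σ bonds, plus one π bond — 3 electron domains, sp2.
C5 has 3 σ bonds, plus one π bond: steric number 3 → sp2.
C6 is sp2: 3 σ bonds, plus one π bond, 3 electron-density regions.

C1 sp, C2 sp, C3 sp2, C4 sp2, C5 sp2, C6 sp2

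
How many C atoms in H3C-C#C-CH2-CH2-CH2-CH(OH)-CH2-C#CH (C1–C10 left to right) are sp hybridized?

C1: sp3
C2: sp ✓
C3: sp ✓
C4: sp3
C5: sp3
C6: sp3
C7: sp3
C8: sp3
C9: sp ✓
C10: sp ✓
C2, C3, C9, C10 → 4 sp carbons.

4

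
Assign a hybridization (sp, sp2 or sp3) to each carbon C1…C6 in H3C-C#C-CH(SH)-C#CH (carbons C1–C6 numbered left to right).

C1 (4 σ bonds) has steric number 4: sp3.
C2 (2 σ bonds, plus two π bonds) has steric number 2: sp.
C3 is sp: 2 σ bonds, plus two π bonds, 2 electron-density regions.
C4 has 4 σ bonds: steric number 4 → sp3.
C5 has 2 σ bonds, plus two π bonds: steric number 2 → sp.
C6: 2 σ bonds, plus two π bonds; 2 regions of electron density → sp.

C1 sp3, C2 sp, C3 sp, C4 sp3, C5 sp, C6 sp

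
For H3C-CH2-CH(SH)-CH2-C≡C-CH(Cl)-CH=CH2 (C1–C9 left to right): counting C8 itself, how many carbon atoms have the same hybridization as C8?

C8 is sp2 (one π bond).
C1: sp3
C2: sp3
C3: sp3
C4: sp3
C5: sp
C6: sp
C7: sp3
C8: sp2 ✓
C9: sp2 ✓
2 carbons are sp2.

2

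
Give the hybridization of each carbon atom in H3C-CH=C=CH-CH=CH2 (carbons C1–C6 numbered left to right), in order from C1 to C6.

C1 sp3, C2 sp2, C3 sp, C4 sp2, C5 sp2, C6 sp2

C1 has 4 σ bonds: steric number 4 → sp3.
C2 carries 3 σ bonds, plus one π bond, giving a steric number of 3, so it is sp2.
C3 (2 σ bonds, plus two π bonds) has steric number 2: sp.
C4 — 3 σ bonds, plus one π bond. Steric number 3, so sp2.
C5 carries 3 σ bonds, plus one π bond, giving a steric number of 3, so it is sp2.
C6: 3 σ bonds, plus one π bond — 3 electron domains, sp2.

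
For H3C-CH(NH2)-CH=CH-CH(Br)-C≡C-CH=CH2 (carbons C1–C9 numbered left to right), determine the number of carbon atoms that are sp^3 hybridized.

3

C1: sp3 ✓
C2: sp3 ✓
C3: sp2
C4: sp2
C5: sp3 ✓
C6: sp
C7: sp
C8: sp2
C9: sp2
C1, C2, C5 → 3 sp3 carbons.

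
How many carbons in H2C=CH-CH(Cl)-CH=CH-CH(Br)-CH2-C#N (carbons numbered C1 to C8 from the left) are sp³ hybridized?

C1: sp2
C2: sp2
C3: sp3 ✓
C4: sp2
C5: sp2
C6: sp3 ✓
C7: sp3 ✓
C8: sp
C3, C6, C7 → 3 sp3 carbons.

3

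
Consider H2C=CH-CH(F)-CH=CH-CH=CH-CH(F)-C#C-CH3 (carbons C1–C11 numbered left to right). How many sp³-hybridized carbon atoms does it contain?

3

C1: sp2
C2: sp2
C3: sp3 ✓
C4: sp2
C5: sp2
C6: sp2
C7: sp2
C8: sp3 ✓
C9: sp
C10: sp
C11: sp3 ✓
C3, C8, C11 → 3 sp3 carbons.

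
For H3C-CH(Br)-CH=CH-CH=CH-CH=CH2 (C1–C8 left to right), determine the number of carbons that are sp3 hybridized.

2

C1: sp3 ✓
C2: sp3 ✓
C3: sp2
C4: sp2
C5: sp2
C6: sp2
C7: sp2
C8: sp2
C1, C2 → 2 sp3 carbons.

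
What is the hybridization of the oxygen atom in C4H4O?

sp²

One O lone pair is in the aromatic π system (p orbital), the other is in an sp2 hybrid in the ring plane; O has two σ bonds + one in-plane lone pair → sp2.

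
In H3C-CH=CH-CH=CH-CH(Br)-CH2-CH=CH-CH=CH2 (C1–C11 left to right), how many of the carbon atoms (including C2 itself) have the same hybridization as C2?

C2 is sp2 (one π bond).
C1: sp3
C2: sp2 ✓
C3: sp2 ✓
C4: sp2 ✓
C5: sp2 ✓
C6: sp3
C7: sp3
C8: sp2 ✓
C9: sp2 ✓
C10: sp2 ✓
C11: sp2 ✓
8 carbons are sp2.

8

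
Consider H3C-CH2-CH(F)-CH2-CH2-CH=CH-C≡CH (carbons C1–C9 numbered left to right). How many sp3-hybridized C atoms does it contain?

C1: sp3 ✓
C2: sp3 ✓
C3: sp3 ✓
C4: sp3 ✓
C5: sp3 ✓
C6: sp2
C7: sp2
C8: sp
C9: sp
C1, C2, C3, C4, C5 → 5 sp3 carbons.

5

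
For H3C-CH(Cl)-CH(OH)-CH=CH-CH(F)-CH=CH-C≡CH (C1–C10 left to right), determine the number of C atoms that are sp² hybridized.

4

C1: sp3
C2: sp3
C3: sp3
C4: sp2 ✓
C5: sp2 ✓
C6: sp3
C7: sp2 ✓
C8: sp2 ✓
C9: sp
C10: sp
C4, C5, C7, C8 → 4 sp2 carbons.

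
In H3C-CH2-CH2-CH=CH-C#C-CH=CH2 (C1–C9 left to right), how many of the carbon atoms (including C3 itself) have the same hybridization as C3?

C3 is sp3 (only σ bonds).
C1: sp3 ✓
C2: sp3 ✓
C3: sp3 ✓
C4: sp2
C5: sp2
C6: sp
C7: sp
C8: sp2
C9: sp2
3 carbons are sp3.

3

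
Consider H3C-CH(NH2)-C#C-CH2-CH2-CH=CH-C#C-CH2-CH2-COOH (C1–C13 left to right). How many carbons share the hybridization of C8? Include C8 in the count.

3

C8 is sp2 (one π bond).
C1: sp3
C2: sp3
C3: sp
C4: sp
C5: sp3
C6: sp3
C7: sp2 ✓
C8: sp2 ✓
C9: sp
C10: sp
C11: sp3
C12: sp3
C13: sp2 ✓
3 carbons are sp2.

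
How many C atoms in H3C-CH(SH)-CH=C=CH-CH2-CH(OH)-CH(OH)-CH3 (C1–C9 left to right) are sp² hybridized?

2

C1: sp3
C2: sp3
C3: sp2 ✓
C4: sp
C5: sp2 ✓
C6: sp3
C7: sp3
C8: sp3
C9: sp3
C3, C5 → 2 sp2 carbons.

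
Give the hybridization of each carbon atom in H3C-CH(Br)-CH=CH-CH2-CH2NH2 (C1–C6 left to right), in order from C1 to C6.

C1 sp3, C2 sp3, C3 sp2, C4 sp2, C5 sp3, C6 sp3

C1: 4 σ bonds; 4 regions of electron density → sp3.
C2 carries 4 σ bonds, giving a steric number of 4, so it is sp3.
C3 has 3 σ bonds, plus one π bond: steric number 3 → sp2.
C4 carries 3 σ bonds, plus one π bond, giving a steric number of 3, so it is sp2.
C5 is sp3: 4 σ bonds, 4 electron-density regions.
C6 is sp3: 4 σ bonds, 4 electron-density regions.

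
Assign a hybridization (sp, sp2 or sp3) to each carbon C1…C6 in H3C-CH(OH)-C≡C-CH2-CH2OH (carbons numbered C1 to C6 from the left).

C1 — 4 σ bonds. Steric number 4, so sp3.
C2 has 4 σ bonds: steric number 4 → sp3.
C3 is sp: 2 σ bonds, plus two π bonds, 2 electron-density regions.
C4 is sp: 2 σ bonds, plus two π bonds, 2 electron-density regions.
C5 — 4 σ bonds. Steric number 4, so sp3.
C6: 4 σ bonds — 4 electron domains, sp3.

C1 sp3, C2 sp3, C3 sp, C4 sp, C5 sp3, C6 sp3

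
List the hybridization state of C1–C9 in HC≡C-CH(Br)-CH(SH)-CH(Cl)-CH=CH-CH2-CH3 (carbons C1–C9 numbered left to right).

C1: 2 σ bonds, plus two π bonds — 2 electron domains, sp.
C2 is sp: 2 σ bonds, plus two π bonds, 2 electron-density regions.
C3: 4 σ bonds — 4 electron domains, sp3.
C4 has 4 σ bonds: steric number 4 → sp3.
C5 is sp3: 4 σ bonds, 4 electron-density regions.
C6: 3 σ bonds, plus one π bond; 3 regions of electron density → sp2.
C7 carries 3 σ bonds, plus one π bond, giving a steric number of 3, so it is sp2.
C8: 4 σ bonds — 4 electron domains, sp3.
C9 — 4 σ bonds. Steric number 4, so sp3.

C1 sp, C2 sp, C3 sp3, C4 sp3, C5 sp3, C6 sp2, C7 sp2, C8 sp3, C9 sp3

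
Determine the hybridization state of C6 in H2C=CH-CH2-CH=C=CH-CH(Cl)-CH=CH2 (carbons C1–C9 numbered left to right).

C6 is sp2: 3 σ bonds, plus one π bond, 3 electron-density regions.

sp2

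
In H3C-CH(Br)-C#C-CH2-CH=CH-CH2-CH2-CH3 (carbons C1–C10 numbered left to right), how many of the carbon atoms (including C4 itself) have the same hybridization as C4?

C4 is sp (two π bonds).
C1: sp3
C2: sp3
C3: sp ✓
C4: sp ✓
C5: sp3
C6: sp2
C7: sp2
C8: sp3
C9: sp3
C10: sp3
2 carbons are sp.

2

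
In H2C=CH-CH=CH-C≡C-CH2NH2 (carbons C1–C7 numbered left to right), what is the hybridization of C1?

C1: 3 σ bonds, plus one π bond; 3 regions of electron density → sp2.

sp^2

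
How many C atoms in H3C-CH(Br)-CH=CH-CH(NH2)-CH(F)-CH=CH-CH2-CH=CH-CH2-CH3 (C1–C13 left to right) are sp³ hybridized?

C1: sp3 ✓
C2: sp3 ✓
C3: sp2
C4: sp2
C5: sp3 ✓
C6: sp3 ✓
C7: sp2
C8: sp2
C9: sp3 ✓
C10: sp2
C11: sp2
C12: sp3 ✓
C13: sp3 ✓
C1, C2, C5, C6, C9, C12, C13 → 7 sp3 carbons.

7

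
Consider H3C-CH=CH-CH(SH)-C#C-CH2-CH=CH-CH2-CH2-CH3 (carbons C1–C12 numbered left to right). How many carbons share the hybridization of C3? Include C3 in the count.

C3 is sp2 (one π bond).
C1: sp3
C2: sp2 ✓
C3: sp2 ✓
C4: sp3
C5: sp
C6: sp
C7: sp3
C8: sp2 ✓
C9: sp2 ✓
C10: sp3
C11: sp3
C12: sp3
4 carbons are sp2.

4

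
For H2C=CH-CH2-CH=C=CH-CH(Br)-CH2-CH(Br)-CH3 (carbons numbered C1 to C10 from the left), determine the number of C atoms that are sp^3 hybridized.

5

C1: sp2
C2: sp2
C3: sp3 ✓
C4: sp2
C5: sp
C6: sp2
C7: sp3 ✓
C8: sp3 ✓
C9: sp3 ✓
C10: sp3 ✓
C3, C7, C8, C9, C10 → 5 sp3 carbons.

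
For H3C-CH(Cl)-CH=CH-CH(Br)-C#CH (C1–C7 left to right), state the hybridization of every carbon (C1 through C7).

C1 sp3, C2 sp3, C3 sp2, C4 sp2, C5 sp3, C6 sp, C7 sp

C1: 4 σ bonds; 4 regions of electron density → sp3.
C2 is sp3: 4 σ bonds, 4 electron-density regions.
C3 (3 σ bonds, plus one π bond) has steric number 3: sp2.
C4 carries 3 σ bonds, plus one π bond, giving a steric number of 3, so it is sp2.
C5: 4 σ bonds — 4 electron domains, sp3.
C6 is sp: 2 σ bonds, plus two π bonds, 2 electron-density regions.
C7: 2 σ bonds, plus two π bonds — 2 electron domains, sp.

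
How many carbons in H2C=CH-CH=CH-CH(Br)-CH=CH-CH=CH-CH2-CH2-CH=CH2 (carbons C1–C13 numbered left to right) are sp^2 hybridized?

10

C1: sp2 ✓
C2: sp2 ✓
C3: sp2 ✓
C4: sp2 ✓
C5: sp3
C6: sp2 ✓
C7: sp2 ✓
C8: sp2 ✓
C9: sp2 ✓
C10: sp3
C11: sp3
C12: sp2 ✓
C13: sp2 ✓
C1, C2, C3, C4, C6, C7, C8, C9, C12, C13 → 10 sp2 carbons.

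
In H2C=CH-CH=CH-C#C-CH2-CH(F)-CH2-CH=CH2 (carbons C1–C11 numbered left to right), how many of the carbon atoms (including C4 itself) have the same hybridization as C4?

C4 is sp2 (one π bond).
C1: sp2 ✓
C2: sp2 ✓
C3: sp2 ✓
C4: sp2 ✓
C5: sp
C6: sp
C7: sp3
C8: sp3
C9: sp3
C10: sp2 ✓
C11: sp2 ✓
6 carbons are sp2.

6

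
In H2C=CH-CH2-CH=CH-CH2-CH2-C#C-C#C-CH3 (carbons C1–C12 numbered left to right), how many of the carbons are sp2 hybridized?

4

C1: sp2 ✓
C2: sp2 ✓
C3: sp3
C4: sp2 ✓
C5: sp2 ✓
C6: sp3
C7: sp3
C8: sp
C9: sp
C10: sp
C11: sp
C12: sp3
C1, C2, C4, C5 → 4 sp2 carbons.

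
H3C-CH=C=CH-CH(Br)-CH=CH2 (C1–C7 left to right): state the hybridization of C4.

sp^2

C4 has 3 σ bonds, plus one π bond: steric number 3 → sp2.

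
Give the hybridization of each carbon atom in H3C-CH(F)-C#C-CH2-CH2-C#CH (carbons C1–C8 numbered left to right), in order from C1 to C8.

C1 sp3, C2 sp3, C3 sp, C4 sp, C5 sp3, C6 sp3, C7 sp, C8 sp

C1 (4 σ bonds) has steric number 4: sp3.
C2: 4 σ bonds; 4 regions of electron density → sp3.
C3 — 2 σ bonds, plus two π bonds. Steric number 2, so sp.
C4: 2 σ bonds, plus two π bonds; 2 regions of electron density → sp.
C5 is sp3: 4 σ bonds, 4 electron-density regions.
C6 (4 σ bonds) has steric number 4: sp3.
C7: 2 σ bonds, plus two π bonds — 2 electron domains, sp.
C8 has 2 σ bonds, plus two π bonds: steric number 2 → sp.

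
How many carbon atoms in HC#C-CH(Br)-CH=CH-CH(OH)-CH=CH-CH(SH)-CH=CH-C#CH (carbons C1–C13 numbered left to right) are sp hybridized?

4

C1: sp ✓
C2: sp ✓
C3: sp3
C4: sp2
C5: sp2
C6: sp3
C7: sp2
C8: sp2
C9: sp3
C10: sp2
C11: sp2
C12: sp ✓
C13: sp ✓
C1, C2, C12, C13 → 4 sp carbons.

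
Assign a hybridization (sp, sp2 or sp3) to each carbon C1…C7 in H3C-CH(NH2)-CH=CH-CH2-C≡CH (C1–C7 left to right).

C1: 4 σ bonds; 4 regions of electron density → sp3.
C2: 4 σ bonds — 4 electron domains, sp3.
C3: 3 σ bonds, plus one π bond; 3 regions of electron density → sp2.
C4 is sp2: 3 σ bonds, plus one π bond, 3 electron-density regions.
C5 is sp3: 4 σ bonds, 4 electron-density regions.
C6 is sp: 2 σ bonds, plus two π bonds, 2 electron-density regions.
C7 has 2 σ bonds, plus two π bonds: steric number 2 → sp.

C1 sp3, C2 sp3, C3 sp2, C4 sp2, C5 sp3, C6 sp, C7 sp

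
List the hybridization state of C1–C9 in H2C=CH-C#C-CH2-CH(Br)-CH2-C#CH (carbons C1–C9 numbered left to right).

C1 carries 3 σ bonds, plus one π bond, giving a steric number of 3, so it is sp2.
C2 is sp2: 3 σ bonds, plus one π bond, 3 electron-density regions.
C3: 2 σ bonds, plus two π bonds; 2 regions of electron density → sp.
C4 has 2 σ bonds, plus two π bonds: steric number 2 → sp.
C5 is sp3: 4 σ bonds, 4 electron-density regions.
C6 (4 σ bonds) has steric number 4: sp3.
C7 is sp3: 4 σ bonds, 4 electron-density regions.
C8: 2 σ bonds, plus two π bonds — 2 electron domains, sp.
C9 (2 σ bonds, plus two π bonds) has steric number 2: sp.

C1 sp2, C2 sp2, C3 sp, C4 sp, C5 sp3, C6 sp3, C7 sp3, C8 sp, C9 sp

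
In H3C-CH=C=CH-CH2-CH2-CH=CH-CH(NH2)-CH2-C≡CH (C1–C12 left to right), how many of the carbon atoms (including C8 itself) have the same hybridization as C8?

C8 is sp2 (one π bond).
C1: sp3
C2: sp2 ✓
C3: sp
C4: sp2 ✓
C5: sp3
C6: sp3
C7: sp2 ✓
C8: sp2 ✓
C9: sp3
C10: sp3
C11: sp
C12: sp
4 carbons are sp2.

4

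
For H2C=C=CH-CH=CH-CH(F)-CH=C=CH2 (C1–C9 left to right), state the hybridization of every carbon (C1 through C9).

C1 is sp2: 3 σ bonds, plus one π bond, 3 electron-density regions.
C2 is sp: 2 σ bonds, plus two π bonds, 2 electron-density regions.
C3 carries 3 σ bonds, plus one π bond, giving a steric number of 3, so it is sp2.
C4 is sp2: 3 σ bonds, plus one π bond, 3 electron-density regions.
C5: 3 σ bonds, plus one π bond — 3 electron domains, sp2.
C6 — 4 σ bonds. Steric number 4, so sp3.
C7: 3 σ bonds, plus one π bond — 3 electron domains, sp2.
C8 (2 σ bonds, plus two π bonds) has steric number 2: sp.
C9: 3 σ bonds, plus one π bond; 3 regions of electron density → sp2.

C1 sp2, C2 sp, C3 sp2, C4 sp2, C5 sp2, C6 sp3, C7 sp2, C8 sp, C9 sp2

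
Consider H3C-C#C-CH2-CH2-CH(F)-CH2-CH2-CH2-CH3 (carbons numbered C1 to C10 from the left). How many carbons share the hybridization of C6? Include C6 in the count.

8

C6 is sp3 (only σ bonds).
C1: sp3 ✓
C2: sp
C3: sp
C4: sp3 ✓
C5: sp3 ✓
C6: sp3 ✓
C7: sp3 ✓
C8: sp3 ✓
C9: sp3 ✓
C10: sp3 ✓
8 carbons are sp3.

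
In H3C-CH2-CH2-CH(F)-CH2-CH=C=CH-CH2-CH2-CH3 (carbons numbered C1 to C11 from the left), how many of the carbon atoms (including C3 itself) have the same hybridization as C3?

8

C3 is sp3 (only σ bonds).
C1: sp3 ✓
C2: sp3 ✓
C3: sp3 ✓
C4: sp3 ✓
C5: sp3 ✓
C6: sp2
C7: sp
C8: sp2
C9: sp3 ✓
C10: sp3 ✓
C11: sp3 ✓
8 carbons are sp3.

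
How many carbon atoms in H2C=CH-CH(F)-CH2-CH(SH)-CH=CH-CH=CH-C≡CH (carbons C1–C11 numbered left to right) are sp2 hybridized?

6

C1: sp2 ✓
C2: sp2 ✓
C3: sp3
C4: sp3
C5: sp3
C6: sp2 ✓
C7: sp2 ✓
C8: sp2 ✓
C9: sp2 ✓
C10: sp
C11: sp
C1, C2, C6, C7, C8, C9 → 6 sp2 carbons.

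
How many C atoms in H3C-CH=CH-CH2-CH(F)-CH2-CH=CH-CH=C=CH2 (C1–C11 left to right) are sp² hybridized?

C1: sp3
C2: sp2 ✓
C3: sp2 ✓
C4: sp3
C5: sp3
C6: sp3
C7: sp2 ✓
C8: sp2 ✓
C9: sp2 ✓
C10: sp
C11: sp2 ✓
C2, C3, C7, C8, C9, C11 → 6 sp2 carbons.

6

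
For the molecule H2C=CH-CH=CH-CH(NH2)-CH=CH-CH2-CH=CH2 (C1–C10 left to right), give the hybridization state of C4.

sp^2

C4 has 3 σ bonds, plus one π bond: steric number 3 → sp2.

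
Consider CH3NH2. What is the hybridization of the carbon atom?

sp3

The carbon atom — 4 σ bonds. Steric number 4, so sp3.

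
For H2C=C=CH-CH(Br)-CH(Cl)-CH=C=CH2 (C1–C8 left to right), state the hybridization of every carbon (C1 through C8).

C1 is sp2: 3 σ bonds, plus one π bond, 3 electron-density regions.
C2 has 2 σ bonds, plus two π bonds: steric number 2 → sp.
C3 carries 3 σ bonds, plus one π bond, giving a steric number of 3, so it is sp2.
C4 has 4 σ bonds: steric number 4 → sp3.
C5: 4 σ bonds — 4 electron domains, sp3.
C6: 3 σ bonds, plus one π bond — 3 electron domains, sp2.
C7 — 2 σ bonds, plus two π bonds. Steric number 2, so sp.
C8 has 3 σ bonds, plus one π bond: steric number 3 → sp2.

C1 sp2, C2 sp, C3 sp2, C4 sp3, C5 sp3, C6 sp2, C7 sp, C8 sp2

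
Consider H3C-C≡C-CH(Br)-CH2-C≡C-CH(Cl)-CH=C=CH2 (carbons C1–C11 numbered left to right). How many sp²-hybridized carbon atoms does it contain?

2

C1: sp3
C2: sp
C3: sp
C4: sp3
C5: sp3
C6: sp
C7: sp
C8: sp3
C9: sp2 ✓
C10: sp
C11: sp2 ✓
C9, C11 → 2 sp2 carbons.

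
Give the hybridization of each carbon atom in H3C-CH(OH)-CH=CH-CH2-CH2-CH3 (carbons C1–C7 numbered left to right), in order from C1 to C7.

C1 sp3, C2 sp3, C3 sp2, C4 sp2, C5 sp3, C6 sp3, C7 sp3

C1 is sp3: 4 σ bonds, 4 electron-density regions.
C2 is sp3: 4 σ bonds, 4 electron-density regions.
C3 has 3 σ bonds, plus one π bond: steric number 3 → sp2.
C4 — 3 σ bonds, plus one π bond. Steric number 3, so sp2.
C5 carries 4 σ bonds, giving a steric number of 4, so it is sp3.
C6 is sp3: 4 σ bonds, 4 electron-density regions.
C7 — 4 σ bonds. Steric number 4, so sp3.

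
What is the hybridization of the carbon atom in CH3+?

sp²

Three σ bonds to H, empty p orbital → sp2, trigonal planar.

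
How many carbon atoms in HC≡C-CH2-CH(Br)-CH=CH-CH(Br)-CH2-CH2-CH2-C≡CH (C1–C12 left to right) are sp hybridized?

4

C1: sp ✓
C2: sp ✓
C3: sp3
C4: sp3
C5: sp2
C6: sp2
C7: sp3
C8: sp3
C9: sp3
C10: sp3
C11: sp ✓
C12: sp ✓
C1, C2, C11, C12 → 4 sp carbons.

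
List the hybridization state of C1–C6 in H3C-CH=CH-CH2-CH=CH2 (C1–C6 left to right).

C1 — 4 σ bonds. Steric number 4, so sp3.
C2 is sp2: 3 σ bonds, plus one π bond, 3 electron-density regions.
C3 is sp2: 3 σ bonds, plus one π bond, 3 electron-density regions.
C4 (4 σ bonds) has steric number 4: sp3.
C5: 3 σ bonds, plus one π bond; 3 regions of electron density → sp2.
C6 — 3 σ bonds, plus one π bond. Steric number 3, so sp2.

C1 sp3, C2 sp2, C3 sp2, C4 sp3, C5 sp2, C6 sp2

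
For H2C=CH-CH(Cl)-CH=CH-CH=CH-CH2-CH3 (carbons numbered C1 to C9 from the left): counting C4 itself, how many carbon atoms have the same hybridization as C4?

C4 is sp2 (one π bond).
C1: sp2 ✓
C2: sp2 ✓
C3: sp3
C4: sp2 ✓
C5: sp2 ✓
C6: sp2 ✓
C7: sp2 ✓
C8: sp3
C9: sp3
6 carbons are sp2.

6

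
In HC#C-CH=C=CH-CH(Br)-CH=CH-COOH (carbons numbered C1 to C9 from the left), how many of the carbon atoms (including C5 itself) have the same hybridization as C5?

5

C5 is sp2 (one π bond).
C1: sp
C2: sp
C3: sp2 ✓
C4: sp
C5: sp2 ✓
C6: sp3
C7: sp2 ✓
C8: sp2 ✓
C9: sp2 ✓
5 carbons are sp2.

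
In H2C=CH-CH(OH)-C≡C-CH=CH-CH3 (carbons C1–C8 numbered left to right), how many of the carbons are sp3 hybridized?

C1: sp2
C2: sp2
C3: sp3 ✓
C4: sp
C5: sp
C6: sp2
C7: sp2
C8: sp3 ✓
C3, C8 → 2 sp3 carbons.

2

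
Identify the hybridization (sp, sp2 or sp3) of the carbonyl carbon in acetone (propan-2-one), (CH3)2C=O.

The carbonyl carbon carries 3 σ bonds, plus one π bond, giving a steric number of 3, so it is sp2.

sp²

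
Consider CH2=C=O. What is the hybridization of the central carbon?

sp

The central carbon has 2 σ bonds, plus two π bonds: steric number 2 → sp.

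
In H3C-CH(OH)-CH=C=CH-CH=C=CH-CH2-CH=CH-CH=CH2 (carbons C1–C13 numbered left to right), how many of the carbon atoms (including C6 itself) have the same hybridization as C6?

C6 is sp2 (one π bond).
C1: sp3
C2: sp3
C3: sp2 ✓
C4: sp
C5: sp2 ✓
C6: sp2 ✓
C7: sp
C8: sp2 ✓
C9: sp3
C10: sp2 ✓
C11: sp2 ✓
C12: sp2 ✓
C13: sp2 ✓
8 carbons are sp2.

8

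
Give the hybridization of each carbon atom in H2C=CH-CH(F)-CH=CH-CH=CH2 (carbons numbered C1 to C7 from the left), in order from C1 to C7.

C1 — 3 σ bonds, plus one π bond. Steric number 3, so sp2.
C2 carries 3 σ bonds, plus one π bond, giving a steric number of 3, so it is sp2.
C3 has 4 σ bonds: steric number 4 → sp3.
C4: 3 σ bonds, plus one π bond; 3 regions of electron density → sp2.
C5 has 3 σ bonds, plus one π bond: steric number 3 → sp2.
C6 (3 σ bonds, plus one π bond) has steric number 3: sp2.
C7 has 3 σ bonds, plus one π bond: steric number 3 → sp2.

C1 sp2, C2 sp2, C3 sp3, C4 sp2, C5 sp2, C6 sp2, C7 sp2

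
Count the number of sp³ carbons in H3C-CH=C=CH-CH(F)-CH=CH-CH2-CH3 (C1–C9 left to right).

C1: sp3 ✓
C2: sp2
C3: sp
C4: sp2
C5: sp3 ✓
C6: sp2
C7: sp2
C8: sp3 ✓
C9: sp3 ✓
C1, C5, C8, C9 → 4 sp3 carbons.

4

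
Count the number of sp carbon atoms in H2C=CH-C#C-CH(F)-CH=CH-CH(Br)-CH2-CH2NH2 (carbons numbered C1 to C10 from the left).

C1: sp2
C2: sp2
C3: sp ✓
C4: sp ✓
C5: sp3
C6: sp2
C7: sp2
C8: sp3
C9: sp3
C10: sp3
C3, C4 → 2 sp carbons.

2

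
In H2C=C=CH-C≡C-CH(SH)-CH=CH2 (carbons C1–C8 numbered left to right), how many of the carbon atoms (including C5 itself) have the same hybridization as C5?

3

C5 is sp (two π bonds).
C1: sp2
C2: sp ✓
C3: sp2
C4: sp ✓
C5: sp ✓
C6: sp3
C7: sp2
C8: sp2
3 carbons are sp.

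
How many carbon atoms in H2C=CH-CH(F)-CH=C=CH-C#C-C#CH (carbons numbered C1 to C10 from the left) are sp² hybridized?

C1: sp2 ✓
C2: sp2 ✓
C3: sp3
C4: sp2 ✓
C5: sp
C6: sp2 ✓
C7: sp
C8: sp
C9: sp
C10: sp
C1, C2, C4, C6 → 4 sp2 carbons.

4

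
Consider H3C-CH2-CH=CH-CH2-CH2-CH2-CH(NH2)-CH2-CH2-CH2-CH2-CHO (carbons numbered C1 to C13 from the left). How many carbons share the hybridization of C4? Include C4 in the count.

C4 is sp2 (one π bond).
C1: sp3
C2: sp3
C3: sp2 ✓
C4: sp2 ✓
C5: sp3
C6: sp3
C7: sp3
C8: sp3
C9: sp3
C10: sp3
C11: sp3
C12: sp3
C13: sp2 ✓
3 carbons are sp2.

3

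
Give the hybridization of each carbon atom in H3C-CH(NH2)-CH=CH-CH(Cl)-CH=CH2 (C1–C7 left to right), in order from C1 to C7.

C1 is sp3: 4 σ bonds, 4 electron-density regions.
C2 — 4 σ bonds. Steric number 4, so sp3.
C3 carries 3 σ bonds, plus one π bond, giving a steric number of 3, so it is sp2.
C4 is sp2: 3 σ bonds, plus one π bond, 3 electron-density regions.
C5 — 4 σ bonds. Steric number 4, so sp3.
C6 carries 3 σ bonds, plus one π bond, giving a steric number of 3, so it is sp2.
C7 — 3 σ bonds, plus one π bond. Steric number 3, so sp2.

C1 sp3, C2 sp3, C3 sp2, C4 sp2, C5 sp3, C6 sp2, C7 sp2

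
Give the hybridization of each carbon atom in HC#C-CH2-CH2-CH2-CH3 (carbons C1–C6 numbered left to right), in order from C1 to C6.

C1 sp, C2 sp, C3 sp3, C4 sp3, C5 sp3, C6 sp3

C1 — 2 σ bonds, plus two π bonds. Steric number 2, so sp.
C2: 2 σ bonds, plus two π bonds; 2 regions of electron density → sp.
C3 is sp3: 4 σ bonds, 4 electron-density regions.
C4 is sp3: 4 σ bonds, 4 electron-density regions.
C5 has 4 σ bonds: steric number 4 → sp3.
C6: 4 σ bonds; 4 regions of electron density → sp3.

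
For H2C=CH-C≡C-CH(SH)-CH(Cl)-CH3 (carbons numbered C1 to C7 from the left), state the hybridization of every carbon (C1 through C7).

C1 sp2, C2 sp2, C3 sp, C4 sp, C5 sp3, C6 sp3, C7 sp3

C1 carries 3 σ bonds, plus one π bond, giving a steric number of 3, so it is sp2.
C2: 3 σ bonds, plus one π bond — 3 electron domains, sp2.
C3 has 2 σ bonds, plus two π bonds: steric number 2 → sp.
C4: 2 σ bonds, plus two π bonds — 2 electron domains, sp.
C5 is sp3: 4 σ bonds, 4 electron-density regions.
C6 (4 σ bonds) has steric number 4: sp3.
C7: 4 σ bonds; 4 regions of electron density → sp3.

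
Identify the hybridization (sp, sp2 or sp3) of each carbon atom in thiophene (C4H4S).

Each carbon atom carries 3 σ bonds, plus one π bond, giving a steric number of 3, so it is sp2.

sp^2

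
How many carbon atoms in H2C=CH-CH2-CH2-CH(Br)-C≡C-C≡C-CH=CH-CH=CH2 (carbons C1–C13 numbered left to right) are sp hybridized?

4

C1: sp2
C2: sp2
C3: sp3
C4: sp3
C5: sp3
C6: sp ✓
C7: sp ✓
C8: sp ✓
C9: sp ✓
C10: sp2
C11: sp2
C12: sp2
C13: sp2
C6, C7, C8, C9 → 4 sp carbons.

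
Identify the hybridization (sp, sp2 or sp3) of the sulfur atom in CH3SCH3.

The sulfur atom — 2 σ bonds and 2 lone pairs. Steric number 4, so sp3.

sp^3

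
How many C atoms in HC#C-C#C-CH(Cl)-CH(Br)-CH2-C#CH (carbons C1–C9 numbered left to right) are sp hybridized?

C1: sp ✓
C2: sp ✓
C3: sp ✓
C4: sp ✓
C5: sp3
C6: sp3
C7: sp3
C8: sp ✓
C9: sp ✓
C1, C2, C3, C4, C8, C9 → 6 sp carbons.

6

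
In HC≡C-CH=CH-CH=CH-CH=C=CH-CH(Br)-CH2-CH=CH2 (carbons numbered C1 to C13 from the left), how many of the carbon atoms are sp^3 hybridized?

2

C1: sp
C2: sp
C3: sp2
C4: sp2
C5: sp2
C6: sp2
C7: sp2
C8: sp
C9: sp2
C10: sp3 ✓
C11: sp3 ✓
C12: sp2
C13: sp2
C10, C11 → 2 sp3 carbons.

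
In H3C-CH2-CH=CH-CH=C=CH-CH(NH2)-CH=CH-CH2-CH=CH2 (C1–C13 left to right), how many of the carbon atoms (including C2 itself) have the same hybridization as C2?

C2 is sp3 (only σ bonds).
C1: sp3 ✓
C2: sp3 ✓
C3: sp2
C4: sp2
C5: sp2
C6: sp
C7: sp2
C8: sp3 ✓
C9: sp2
C10: sp2
C11: sp3 ✓
C12: sp2
C13: sp2
4 carbons are sp3.

4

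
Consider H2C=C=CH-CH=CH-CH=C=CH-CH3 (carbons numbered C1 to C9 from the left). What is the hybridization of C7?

C7: 2 σ bonds, plus two π bonds; 2 regions of electron density → sp.

sp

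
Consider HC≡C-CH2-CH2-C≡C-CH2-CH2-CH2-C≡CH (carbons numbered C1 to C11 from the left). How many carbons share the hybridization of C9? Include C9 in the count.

C9 is sp3 (only σ bonds).
C1: sp
C2: sp
C3: sp3 ✓
C4: sp3 ✓
C5: sp
C6: sp
C7: sp3 ✓
C8: sp3 ✓
C9: sp3 ✓
C10: sp
C11: sp
5 carbons are sp3.

5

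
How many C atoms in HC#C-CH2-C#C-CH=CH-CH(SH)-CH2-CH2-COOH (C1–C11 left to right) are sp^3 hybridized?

4

C1: sp
C2: sp
C3: sp3 ✓
C4: sp
C5: sp
C6: sp2
C7: sp2
C8: sp3 ✓
C9: sp3 ✓
C10: sp3 ✓
C11: sp2
C3, C8, C9, C10 → 4 sp3 carbons.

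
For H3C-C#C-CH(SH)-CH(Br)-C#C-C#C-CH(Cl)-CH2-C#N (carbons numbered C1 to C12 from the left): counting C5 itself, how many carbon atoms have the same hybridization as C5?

5

C5 is sp3 (only σ bonds).
C1: sp3 ✓
C2: sp
C3: sp
C4: sp3 ✓
C5: sp3 ✓
C6: sp
C7: sp
C8: sp
C9: sp
C10: sp3 ✓
C11: sp3 ✓
C12: sp
5 carbons are sp3.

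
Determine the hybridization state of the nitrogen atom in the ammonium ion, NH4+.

sp3

Four σ bonds, no lone pair → sp3, tetrahedral.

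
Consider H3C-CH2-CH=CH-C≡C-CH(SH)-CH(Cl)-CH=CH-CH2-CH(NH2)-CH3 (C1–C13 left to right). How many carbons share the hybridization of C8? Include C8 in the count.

C8 is sp3 (only σ bonds).
C1: sp3 ✓
C2: sp3 ✓
C3: sp2
C4: sp2
C5: sp
C6: sp
C7: sp3 ✓
C8: sp3 ✓
C9: sp2
C10: sp2
C11: sp3 ✓
C12: sp3 ✓
C13: sp3 ✓
7 carbons are sp3.

7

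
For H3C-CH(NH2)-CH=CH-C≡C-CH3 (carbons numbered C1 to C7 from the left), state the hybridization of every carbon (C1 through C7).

C1 sp3, C2 sp3, C3 sp2, C4 sp2, C5 sp, C6 sp, C7 sp3

C1 has 4 σ bonds: steric number 4 → sp3.
C2 — 4 σ bonds. Steric number 4, so sp3.
C3 carries 3 σ bonds, plus one π bond, giving a steric number of 3, so it is sp2.
C4 is sp2: 3 σ bonds, plus one π bond, 3 electron-density regions.
C5: 2 σ bonds, plus two π bonds; 2 regions of electron density → sp.
C6: 2 σ bonds, plus two π bonds; 2 regions of electron density → sp.
C7: 4 σ bonds — 4 electron domains, sp3.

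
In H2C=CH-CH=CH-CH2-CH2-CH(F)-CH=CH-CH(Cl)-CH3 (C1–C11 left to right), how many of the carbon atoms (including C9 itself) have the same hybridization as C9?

C9 is sp2 (one π bond).
C1: sp2 ✓
C2: sp2 ✓
C3: sp2 ✓
C4: sp2 ✓
C5: sp3
C6: sp3
C7: sp3
C8: sp2 ✓
C9: sp2 ✓
C10: sp3
C11: sp3
6 carbons are sp2.

6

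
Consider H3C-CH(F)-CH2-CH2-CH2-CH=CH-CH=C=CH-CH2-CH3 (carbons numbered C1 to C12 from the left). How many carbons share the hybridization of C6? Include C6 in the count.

4

C6 is sp2 (one π bond).
C1: sp3
C2: sp3
C3: sp3
C4: sp3
C5: sp3
C6: sp2 ✓
C7: sp2 ✓
C8: sp2 ✓
C9: sp
C10: sp2 ✓
C11: sp3
C12: sp3
4 carbons are sp2.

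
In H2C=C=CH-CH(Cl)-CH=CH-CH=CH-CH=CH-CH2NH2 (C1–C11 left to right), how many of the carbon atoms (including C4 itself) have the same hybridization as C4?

C4 is sp3 (only σ bonds).
C1: sp2
C2: sp
C3: sp2
C4: sp3 ✓
C5: sp2
C6: sp2
C7: sp2
C8: sp2
C9: sp2
C10: sp2
C11: sp3 ✓
2 carbons are sp3.

2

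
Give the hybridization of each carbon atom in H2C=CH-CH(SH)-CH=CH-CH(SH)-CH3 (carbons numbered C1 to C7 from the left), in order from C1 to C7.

C1 sp2, C2 sp2, C3 sp3, C4 sp2, C5 sp2, C6 sp3, C7 sp3

C1 — 3 σ bonds, plus one π bond. Steric number 3, so sp2.
C2: 3 σ bonds, plus one π bond — 3 electron domains, sp2.
C3 — 4 σ bonds. Steric number 4, so sp3.
C4: 3 σ bonds, plus one π bond — 3 electron domains, sp2.
C5 is sp2: 3 σ bonds, plus one π bond, 3 electron-density regions.
C6 is sp3: 4 σ bonds, 4 electron-density regions.
C7 — 4 σ bonds. Steric number 4, so sp3.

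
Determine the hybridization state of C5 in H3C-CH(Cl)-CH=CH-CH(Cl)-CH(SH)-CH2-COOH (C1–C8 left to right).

sp3

C5 is sp3: 4 σ bonds, 4 electron-density regions.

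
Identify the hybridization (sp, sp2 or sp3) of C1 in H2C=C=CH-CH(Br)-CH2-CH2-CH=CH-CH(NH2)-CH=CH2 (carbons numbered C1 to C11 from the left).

sp^2

C1: 3 σ bonds, plus one π bond; 3 regions of electron density → sp2.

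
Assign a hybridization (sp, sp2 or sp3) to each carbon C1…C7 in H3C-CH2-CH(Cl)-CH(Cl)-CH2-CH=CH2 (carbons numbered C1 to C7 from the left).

C1 sp3, C2 sp3, C3 sp3, C4 sp3, C5 sp3, C6 sp2, C7 sp2

C1: 4 σ bonds — 4 electron domains, sp3.
C2: 4 σ bonds — 4 electron domains, sp3.
C3 carries 4 σ bonds, giving a steric number of 4, so it is sp3.
C4 has 4 σ bonds: steric number 4 → sp3.
C5 is sp3: 4 σ bonds, 4 electron-density regions.
C6: 3 σ bonds, plus one π bond — 3 electron domains, sp2.
C7 is sp2: 3 σ bonds, plus one π bond, 3 electron-density regions.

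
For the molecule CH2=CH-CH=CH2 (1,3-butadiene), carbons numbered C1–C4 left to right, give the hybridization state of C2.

sp²

C2: 3 σ bonds, plus one π bond — 3 electron domains, sp2.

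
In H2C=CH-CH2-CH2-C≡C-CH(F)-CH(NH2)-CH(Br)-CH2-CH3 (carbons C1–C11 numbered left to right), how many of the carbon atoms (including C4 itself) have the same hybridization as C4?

C4 is sp3 (only σ bonds).
C1: sp2
C2: sp2
C3: sp3 ✓
C4: sp3 ✓
C5: sp
C6: sp
C7: sp3 ✓
C8: sp3 ✓
C9: sp3 ✓
C10: sp3 ✓
C11: sp3 ✓
7 carbons are sp3.

7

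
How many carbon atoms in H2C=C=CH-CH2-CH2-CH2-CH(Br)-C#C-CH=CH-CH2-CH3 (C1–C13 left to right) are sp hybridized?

C1: sp2
C2: sp ✓
C3: sp2
C4: sp3
C5: sp3
C6: sp3
C7: sp3
C8: sp ✓
C9: sp ✓
C10: sp2
C11: sp2
C12: sp3
C13: sp3
C2, C8, C9 → 3 sp carbons.

3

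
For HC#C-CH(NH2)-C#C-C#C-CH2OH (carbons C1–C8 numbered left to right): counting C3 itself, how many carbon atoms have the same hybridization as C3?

2

C3 is sp3 (only σ bonds).
C1: sp
C2: sp
C3: sp3 ✓
C4: sp
C5: sp
C6: sp
C7: sp
C8: sp3 ✓
2 carbons are sp3.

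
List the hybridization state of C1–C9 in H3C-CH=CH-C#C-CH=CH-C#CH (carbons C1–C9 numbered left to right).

C1 sp3, C2 sp2, C3 sp2, C4 sp, C5 sp, C6 sp2, C7 sp2, C8 sp, C9 sp

C1: 4 σ bonds; 4 regions of electron density → sp3.
C2 has 3 σ bonds, plus one π bond: steric number 3 → sp2.
C3 (3 σ bonds, plus one π bond) has steric number 3: sp2.
C4 (2 σ bonds, plus two π bonds) has steric number 2: sp.
C5 — 2 σ bonds, plus two π bonds. Steric number 2, so sp.
C6: 3 σ bonds, plus one π bond; 3 regions of electron density → sp2.
C7 (3 σ bonds, plus one π bond) has steric number 3: sp2.
C8 is sp: 2 σ bonds, plus two π bonds, 2 electron-density regions.
C9 carries 2 σ bonds, plus two π bonds, giving a steric number of 2, so it is sp.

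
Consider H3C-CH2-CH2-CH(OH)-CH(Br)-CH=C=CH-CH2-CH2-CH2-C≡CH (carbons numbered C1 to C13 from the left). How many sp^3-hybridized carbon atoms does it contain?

C1: sp3 ✓
C2: sp3 ✓
C3: sp3 ✓
C4: sp3 ✓
C5: sp3 ✓
C6: sp2
C7: sp
C8: sp2
C9: sp3 ✓
C10: sp3 ✓
C11: sp3 ✓
C12: sp
C13: sp
C1, C2, C3, C4, C5, C9, C10, C11 → 8 sp3 carbons.

8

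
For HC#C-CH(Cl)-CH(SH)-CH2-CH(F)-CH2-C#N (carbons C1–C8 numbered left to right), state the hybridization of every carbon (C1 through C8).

C1 sp, C2 sp, C3 sp3, C4 sp3, C5 sp3, C6 sp3, C7 sp3, C8 sp

C1 (2 σ bonds, plus two π bonds) has steric number 2: sp.
C2 carries 2 σ bonds, plus two π bonds, giving a steric number of 2, so it is sp.
C3 (4 σ bonds) has steric number 4: sp3.
C4 carries 4 σ bonds, giving a steric number of 4, so it is sp3.
C5: 4 σ bonds — 4 electron domains, sp3.
C6 is sp3: 4 σ bonds, 4 electron-density regions.
C7 carries 4 σ bonds, giving a steric number of 4, so it is sp3.
C8: 2 σ bonds, plus two π bonds; 2 regions of electron density → sp.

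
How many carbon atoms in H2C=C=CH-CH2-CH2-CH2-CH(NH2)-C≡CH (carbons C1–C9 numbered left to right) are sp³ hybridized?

4

C1: sp2
C2: sp
C3: sp2
C4: sp3 ✓
C5: sp3 ✓
C6: sp3 ✓
C7: sp3 ✓
C8: sp
C9: sp
C4, C5, C6, C7 → 4 sp3 carbons.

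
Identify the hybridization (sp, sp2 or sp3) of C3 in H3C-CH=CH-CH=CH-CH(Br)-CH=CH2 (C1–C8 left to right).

C3: 3 σ bonds, plus one π bond; 3 regions of electron density → sp2.

sp^2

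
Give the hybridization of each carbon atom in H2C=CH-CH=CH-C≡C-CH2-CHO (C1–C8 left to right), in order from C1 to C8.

C1 sp2, C2 sp2, C3 sp2, C4 sp2, C5 sp, C6 sp, C7 sp3, C8 sp2

C1 — 3 σ bonds, plus one π bond. Steric number 3, so sp2.
C2 (3 σ bonds, plus one π bond) has steric number 3: sp2.
C3: 3 σ bonds, plus one π bond; 3 regions of electron density → sp2.
C4 is sp2: 3 σ bonds, plus one π bond, 3 electron-density regions.
C5 (2 σ bonds, plus two π bonds) has steric number 2: sp.
C6 — 2 σ bonds, plus two π bonds. Steric number 2, so sp.
C7 — 4 σ bonds. Steric number 4, so sp3.
C8: 3 σ bonds, plus one π bond; 3 regions of electron density → sp2.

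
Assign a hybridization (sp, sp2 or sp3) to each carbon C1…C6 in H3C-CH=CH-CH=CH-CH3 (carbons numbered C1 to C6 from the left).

C1: 4 σ bonds — 4 electron domains, sp3.
C2 — 3 σ bonds, plus one π bond. Steric number 3, so sp2.
C3 has 3 σ bonds, plus one π bond: steric number 3 → sp2.
C4 (3 σ bonds, plus one π bond) has steric number 3: sp2.
C5: 3 σ bonds, plus one π bond; 3 regions of electron density → sp2.
C6 carries 4 σ bonds, giving a steric number of 4, so it is sp3.

C1 sp3, C2 sp2, C3 sp2, C4 sp2, C5 sp2, C6 sp3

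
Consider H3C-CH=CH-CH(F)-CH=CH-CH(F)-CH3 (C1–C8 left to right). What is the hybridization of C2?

sp²

C2 carries 3 σ bonds, plus one π bond, giving a steric number of 3, so it is sp2.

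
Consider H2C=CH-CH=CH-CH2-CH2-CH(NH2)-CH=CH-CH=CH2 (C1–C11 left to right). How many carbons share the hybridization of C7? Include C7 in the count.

C7 is sp3 (only σ bonds).
C1: sp2
C2: sp2
C3: sp2
C4: sp2
C5: sp3 ✓
C6: sp3 ✓
C7: sp3 ✓
C8: sp2
C9: sp2
C10: sp2
C11: sp2
3 carbons are sp3.

3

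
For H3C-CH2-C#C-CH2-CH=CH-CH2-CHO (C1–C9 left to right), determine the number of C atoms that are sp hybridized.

C1: sp3
C2: sp3
C3: sp ✓
C4: sp ✓
C5: sp3
C6: sp2
C7: sp2
C8: sp3
C9: sp2
C3, C4 → 2 sp carbons.

2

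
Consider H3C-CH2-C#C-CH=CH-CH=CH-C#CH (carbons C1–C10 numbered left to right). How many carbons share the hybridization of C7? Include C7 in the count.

C7 is sp2 (one π bond).
C1: sp3
C2: sp3
C3: sp
C4: sp
C5: sp2 ✓
C6: sp2 ✓
C7: sp2 ✓
C8: sp2 ✓
C9: sp
C10: sp
4 carbons are sp2.

4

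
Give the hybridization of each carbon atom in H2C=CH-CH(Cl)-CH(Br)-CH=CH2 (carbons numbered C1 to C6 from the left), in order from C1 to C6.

C1 sp2, C2 sp2, C3 sp3, C4 sp3, C5 sp2, C6 sp2

C1 carries 3 σ bonds, plus one π bond, giving a steric number of 3, so it is sp2.
C2 carries 3 σ bonds, plus one π bond, giving a steric number of 3, so it is sp2.
C3 has 4 σ bonds: steric number 4 → sp3.
C4 is sp3: 4 σ bonds, 4 electron-density regions.
C5: 3 σ bonds, plus one π bond — 3 electron domains, sp2.
C6 (3 σ bonds, plus one π bond) has steric number 3: sp2.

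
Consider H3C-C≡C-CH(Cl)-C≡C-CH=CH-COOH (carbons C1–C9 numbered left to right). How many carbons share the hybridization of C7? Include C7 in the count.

3

C7 is sp2 (one π bond).
C1: sp3
C2: sp
C3: sp
C4: sp3
C5: sp
C6: sp
C7: sp2 ✓
C8: sp2 ✓
C9: sp2 ✓
3 carbons are sp2.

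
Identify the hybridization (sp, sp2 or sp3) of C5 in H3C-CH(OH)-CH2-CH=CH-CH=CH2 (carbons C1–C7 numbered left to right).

sp^2

C5: 3 σ bonds, plus one π bond — 3 electron domains, sp2.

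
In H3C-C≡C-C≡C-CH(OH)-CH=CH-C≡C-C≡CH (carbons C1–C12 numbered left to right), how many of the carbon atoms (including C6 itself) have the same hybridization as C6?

2

C6 is sp3 (only σ bonds).
C1: sp3 ✓
C2: sp
C3: sp
C4: sp
C5: sp
C6: sp3 ✓
C7: sp2
C8: sp2
C9: sp
C10: sp
C11: sp
C12: sp
2 carbons are sp3.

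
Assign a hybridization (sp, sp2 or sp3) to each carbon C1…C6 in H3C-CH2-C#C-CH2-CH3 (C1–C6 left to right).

C1 sp3, C2 sp3, C3 sp, C4 sp, C5 sp3, C6 sp3

C1 carries 4 σ bonds, giving a steric number of 4, so it is sp3.
C2 (4 σ bonds) has steric number 4: sp3.
C3 has 2 σ bonds, plus two π bonds: steric number 2 → sp.
C4 is sp: 2 σ bonds, plus two π bonds, 2 electron-density regions.
C5: 4 σ bonds — 4 electron domains, sp3.
C6 — 4 σ bonds. Steric number 4, so sp3.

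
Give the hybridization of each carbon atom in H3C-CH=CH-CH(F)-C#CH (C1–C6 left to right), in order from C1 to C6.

C1 sp3, C2 sp2, C3 sp2, C4 sp3, C5 sp, C6 sp

C1: 4 σ bonds — 4 electron domains, sp3.
C2 carries 3 σ bonds, plus one π bond, giving a steric number of 3, so it is sp2.
C3 (3 σ bonds, plus one π bond) has steric number 3: sp2.
C4 has 4 σ bonds: steric number 4 → sp3.
C5 has 2 σ bonds, plus two π bonds: steric number 2 → sp.
C6: 2 σ bonds, plus two π bonds — 2 electron domains, sp.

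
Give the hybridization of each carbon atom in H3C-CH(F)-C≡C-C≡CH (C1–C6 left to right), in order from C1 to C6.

C1 carries 4 σ bonds, giving a steric number of 4, so it is sp3.
C2 carries 4 σ bonds, giving a steric number of 4, so it is sp3.
C3 has 2 σ bonds, plus two π bonds: steric number 2 → sp.
C4 has 2 σ bonds, plus two π bonds: steric number 2 → sp.
C5 has 2 σ bonds, plus two π bonds: steric number 2 → sp.
C6 (2 σ bonds, plus two π bonds) has steric number 2: sp.

C1 sp3, C2 sp3, C3 sp, C4 sp, C5 sp, C6 sp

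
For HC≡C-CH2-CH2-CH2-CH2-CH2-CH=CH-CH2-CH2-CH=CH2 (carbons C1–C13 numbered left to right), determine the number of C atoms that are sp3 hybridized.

C1: sp
C2: sp
C3: sp3 ✓
C4: sp3 ✓
C5: sp3 ✓
C6: sp3 ✓
C7: sp3 ✓
C8: sp2
C9: sp2
C10: sp3 ✓
C11: sp3 ✓
C12: sp2
C13: sp2
C3, C4, C5, C6, C7, C10, C11 → 7 sp3 carbons.

7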